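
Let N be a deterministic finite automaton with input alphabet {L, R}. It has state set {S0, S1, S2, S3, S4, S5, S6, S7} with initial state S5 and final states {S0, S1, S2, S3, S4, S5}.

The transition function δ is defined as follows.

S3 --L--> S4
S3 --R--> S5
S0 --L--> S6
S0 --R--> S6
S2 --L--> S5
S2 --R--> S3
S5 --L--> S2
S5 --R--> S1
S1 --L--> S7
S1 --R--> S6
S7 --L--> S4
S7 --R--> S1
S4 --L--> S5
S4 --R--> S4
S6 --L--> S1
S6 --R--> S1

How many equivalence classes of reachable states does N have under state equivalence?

7

Reachable states from the start: {S1,S2,S3,S4,S5,S6,S7}. Unreachable: {S0} — drop them.
Initial partition by acceptance: {S1,S2,S3,S4,S5} | {S6,S7}.
Split {S1,S2,S3,S4,S5} by δ(·,L) → {S2,S3,S4,S5} and {S1}.
On input R, block {S2,S3,S4,S5} splits into {S2,S3,S4} and {S5}.
Split {S2,S3,S4} by δ(·,L) → {S2,S4} and {S3}.
Split {S2,S4} by δ(·,R) → {S2} and {S4}.
On input L, block {S6,S7} splits into {S6} and {S7}.
Stable partition: {S2} | {S6} | {S1} | {S5} | {S3} | {S4} | {S7} — 7 equivalence classes.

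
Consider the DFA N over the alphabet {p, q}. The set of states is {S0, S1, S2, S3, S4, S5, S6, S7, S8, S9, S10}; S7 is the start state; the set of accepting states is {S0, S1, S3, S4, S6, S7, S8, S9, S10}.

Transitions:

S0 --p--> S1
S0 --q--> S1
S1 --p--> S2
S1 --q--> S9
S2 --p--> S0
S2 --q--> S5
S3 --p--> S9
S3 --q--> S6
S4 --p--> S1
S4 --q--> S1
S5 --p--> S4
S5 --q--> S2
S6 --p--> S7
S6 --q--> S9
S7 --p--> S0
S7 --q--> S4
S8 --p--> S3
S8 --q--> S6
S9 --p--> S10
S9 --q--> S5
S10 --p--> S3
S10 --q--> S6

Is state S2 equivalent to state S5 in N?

Yes

Reachable states from the start: {S0,S1,S2,S3,S4,S5,S6,S7,S9,S10}. Unreachable: {S8} — drop them.
P0 = {S0,S1,S3,S4,S6,S7,S9,S10} | {S2,S5}.
Refine {S0,S1,S3,S4,S6,S7,S9,S10} on symbol p: members go to different blocks, giving {S0,S3,S4,S6,S7,S9,S10} and {S1}.
Split {S0,S3,S4,S6,S7,S9,S10} by δ(·,p) → {S3,S6,S7,S9,S10} and {S0,S4}.
On input p, block {S3,S6,S7,S9,S10} splits into {S3,S6,S9,S10} and {S7}.
Refine {S3,S6,S9,S10} on symbol p: members go to different blocks, giving {S3,S9,S10} and {S6}.
On input q, block {S3,S9,S10} splits into {S3,S10} and {S9}.
Refine {S3,S10} on symbol p: members go to different blocks, giving {S3} and {S10}.
The partition is now stable with 8 blocks: {S3} | {S2,S5} | {S1} | {S0,S4} | {S7} | {S6} | {S9} | {S10}.
S2 and S5 lie in the same block of the stable partition, so they are equivalent — no string distinguishes them.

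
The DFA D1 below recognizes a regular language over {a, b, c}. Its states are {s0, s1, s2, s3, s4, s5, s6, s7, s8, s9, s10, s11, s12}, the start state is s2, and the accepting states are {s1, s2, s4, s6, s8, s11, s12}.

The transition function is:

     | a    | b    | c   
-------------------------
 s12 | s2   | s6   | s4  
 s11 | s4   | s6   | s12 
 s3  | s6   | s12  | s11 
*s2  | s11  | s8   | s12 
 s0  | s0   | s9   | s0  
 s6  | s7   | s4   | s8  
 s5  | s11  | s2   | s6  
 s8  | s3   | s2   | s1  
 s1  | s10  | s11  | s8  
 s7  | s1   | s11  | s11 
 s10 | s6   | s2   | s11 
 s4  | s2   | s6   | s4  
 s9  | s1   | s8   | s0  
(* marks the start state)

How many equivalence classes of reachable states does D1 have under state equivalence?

Reachable states from the start: {s1,s2,s3,s4,s6,s7,s8,s10,s11,s12}. Unreachable: {s0,s5,s9} — drop them.
Initial partition by acceptance: {s1,s2,s4,s6,s8,s11,s12} | {s3,s7,s10}.
Refine {s1,s2,s4,s6,s8,s11,s12} on symbol a: members go to different blocks, giving {s2,s4,s11,s12} and {s1,s6,s8}.
Stable partition: {s2,s4,s11,s12} | {s3,s7,s10} | {s1,s6,s8} — 3 equivalence classes.

3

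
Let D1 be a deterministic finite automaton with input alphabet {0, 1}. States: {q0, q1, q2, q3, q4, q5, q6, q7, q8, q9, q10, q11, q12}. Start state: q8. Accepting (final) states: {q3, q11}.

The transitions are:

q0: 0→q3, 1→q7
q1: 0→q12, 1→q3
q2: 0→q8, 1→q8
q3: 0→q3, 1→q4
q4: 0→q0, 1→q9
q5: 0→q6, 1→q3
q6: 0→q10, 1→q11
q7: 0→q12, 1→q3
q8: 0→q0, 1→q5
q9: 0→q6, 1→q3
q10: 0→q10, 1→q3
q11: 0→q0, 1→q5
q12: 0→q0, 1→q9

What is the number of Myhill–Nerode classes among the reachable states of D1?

8

Reachable states from the start: {q0,q3,q4,q5,q6,q7,q8,q9,q10,q11,q12}. Unreachable: {q1,q2} — drop them.
Start with accepting vs non-accepting: {q3,q11} | {q0,q4,q5,q6,q7,q8,q9,q10,q12}.
On input 0, block {q3,q11} splits into {q3} and {q11}.
On input 0, block {q0,q4,q5,q6,q7,q8,q9,q10,q12} splits into {q4,q5,q6,q7,q8,q9,q10,q12} and {q0}.
Refine {q4,q5,q6,q7,q8,q9,q10,q12} on symbol 0: members go to different blocks, giving {q5,q6,q7,q9,q10} and {q4,q8,q12}.
Refine {q5,q6,q7,q9,q10} on symbol 0: members go to different blocks, giving {q5,q6,q9,q10} and {q7}.
Split {q5,q6,q9,q10} by δ(·,1) → {q5,q9,q10} and {q6}.
Refine {q5,q9,q10} on symbol 0: members go to different blocks, giving {q5,q9} and {q10}.
No further refinement is possible. Final partition (8 blocks): {q3} | {q5,q9} | {q11} | {q0} | {q4,q8,q12} | {q7} | {q6} | {q10}.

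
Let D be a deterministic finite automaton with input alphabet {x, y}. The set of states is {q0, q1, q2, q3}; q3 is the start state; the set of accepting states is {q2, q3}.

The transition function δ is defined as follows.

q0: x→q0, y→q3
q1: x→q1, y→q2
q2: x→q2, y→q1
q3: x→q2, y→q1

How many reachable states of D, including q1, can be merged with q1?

1

States {q0} cannot be reached from the start state, so discard them.
Initial partition by acceptance: {q2,q3} | {q1}.
No further refinement is possible. Final partition (2 blocks): {q2,q3} | {q1}.
The equivalence class containing q1 is {q1}, of size 1.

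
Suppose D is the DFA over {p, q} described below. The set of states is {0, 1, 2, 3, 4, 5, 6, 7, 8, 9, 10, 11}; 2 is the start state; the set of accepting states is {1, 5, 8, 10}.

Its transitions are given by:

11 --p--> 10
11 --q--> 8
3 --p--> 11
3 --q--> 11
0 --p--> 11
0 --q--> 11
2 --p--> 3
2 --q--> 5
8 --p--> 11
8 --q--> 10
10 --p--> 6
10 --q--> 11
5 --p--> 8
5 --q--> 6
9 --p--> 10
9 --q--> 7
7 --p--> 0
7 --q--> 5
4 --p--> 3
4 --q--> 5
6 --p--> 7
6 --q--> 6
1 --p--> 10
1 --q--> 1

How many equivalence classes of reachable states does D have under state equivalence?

7

States {1,4,9} cannot be reached from the start state, so discard them.
Start with accepting vs non-accepting: {5,8,10} | {0,2,3,6,7,11}.
Split {5,8,10} by δ(·,p) → {8,10} and {5}.
On input q, block {8,10} splits into {8} and {10}.
On input p, block {0,2,3,6,7,11} splits into {0,2,3,6,7} and {11}.
On input p, block {0,2,3,6,7} splits into {2,6,7} and {0,3}.
Split {2,6,7} by δ(·,p) → {2,7} and {6}.
No further refinement is possible. Final partition (7 blocks): {8} | {2,7} | {5} | {10} | {11} | {0,3} | {6}.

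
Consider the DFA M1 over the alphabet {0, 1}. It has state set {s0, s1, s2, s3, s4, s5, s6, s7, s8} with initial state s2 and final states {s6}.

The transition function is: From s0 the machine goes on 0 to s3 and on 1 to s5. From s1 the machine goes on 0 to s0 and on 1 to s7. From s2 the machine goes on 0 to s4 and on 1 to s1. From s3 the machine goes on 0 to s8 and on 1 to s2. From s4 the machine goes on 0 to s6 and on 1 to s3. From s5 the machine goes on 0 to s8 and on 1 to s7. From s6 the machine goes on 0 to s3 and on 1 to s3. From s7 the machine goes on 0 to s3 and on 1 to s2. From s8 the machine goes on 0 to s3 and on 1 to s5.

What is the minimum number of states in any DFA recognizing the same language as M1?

Start with accepting vs non-accepting: {s6} | {s0,s1,s2,s3,s4,s5,s7,s8}.
On input 0, block {s0,s1,s2,s3,s4,s5,s7,s8} splits into {s0,s1,s2,s3,s5,s7,s8} and {s4}.
Refine {s0,s1,s2,s3,s5,s7,s8} on symbol 0: members go to different blocks, giving {s0,s1,s3,s5,s7,s8} and {s2}.
Refine {s0,s1,s3,s5,s7,s8} on symbol 1: members go to different blocks, giving {s0,s1,s5,s8} and {s3,s7}.
Refine {s0,s1,s5,s8} on symbol 0: members go to different blocks, giving {s0,s8} and {s1,s5}.
On input 0, block {s3,s7} splits into {s3} and {s7}.
The partition is now stable with 7 blocks: {s6} | {s0,s8} | {s4} | {s2} | {s3} | {s1,s5} | {s7}.

7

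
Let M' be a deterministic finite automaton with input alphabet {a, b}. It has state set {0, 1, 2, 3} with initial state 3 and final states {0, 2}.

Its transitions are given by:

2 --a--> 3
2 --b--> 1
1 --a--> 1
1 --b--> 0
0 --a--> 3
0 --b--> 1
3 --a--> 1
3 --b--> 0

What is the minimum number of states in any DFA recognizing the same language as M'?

2

First remove the unreachable states {2}; 3 states remain.
Initial partition by acceptance: {0} | {1,3}.
The partition is now stable with 2 blocks: {0} | {1,3}.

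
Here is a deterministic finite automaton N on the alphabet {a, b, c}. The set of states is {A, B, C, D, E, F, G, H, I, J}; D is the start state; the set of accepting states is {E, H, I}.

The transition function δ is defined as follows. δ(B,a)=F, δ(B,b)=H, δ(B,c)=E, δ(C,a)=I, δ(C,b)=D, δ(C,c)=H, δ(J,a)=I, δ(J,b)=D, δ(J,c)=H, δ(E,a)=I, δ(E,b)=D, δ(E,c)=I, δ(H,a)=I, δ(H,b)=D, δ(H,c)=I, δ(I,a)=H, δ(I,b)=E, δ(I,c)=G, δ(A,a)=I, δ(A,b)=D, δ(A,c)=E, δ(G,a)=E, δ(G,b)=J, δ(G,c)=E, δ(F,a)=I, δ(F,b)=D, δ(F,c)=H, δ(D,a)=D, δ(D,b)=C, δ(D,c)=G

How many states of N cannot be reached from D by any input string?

3

BFS from D reaches {C, D, E, G, H, I, J}; the 3 state(s) A, B, F are never visited.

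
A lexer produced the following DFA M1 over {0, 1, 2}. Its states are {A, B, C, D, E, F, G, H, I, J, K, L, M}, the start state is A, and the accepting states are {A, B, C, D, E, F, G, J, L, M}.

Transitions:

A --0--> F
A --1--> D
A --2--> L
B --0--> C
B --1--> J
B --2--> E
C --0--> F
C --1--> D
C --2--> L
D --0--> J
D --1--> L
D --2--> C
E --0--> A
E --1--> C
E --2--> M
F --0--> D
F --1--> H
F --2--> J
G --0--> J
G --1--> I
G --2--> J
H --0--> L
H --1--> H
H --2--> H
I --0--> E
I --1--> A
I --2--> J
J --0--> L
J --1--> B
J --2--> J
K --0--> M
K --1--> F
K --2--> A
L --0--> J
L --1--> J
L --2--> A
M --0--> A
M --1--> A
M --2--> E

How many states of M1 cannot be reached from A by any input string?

3

BFS from A reaches {A, B, C, D, E, F, H, J, L, M}; the 3 state(s) G, I, K are never visited.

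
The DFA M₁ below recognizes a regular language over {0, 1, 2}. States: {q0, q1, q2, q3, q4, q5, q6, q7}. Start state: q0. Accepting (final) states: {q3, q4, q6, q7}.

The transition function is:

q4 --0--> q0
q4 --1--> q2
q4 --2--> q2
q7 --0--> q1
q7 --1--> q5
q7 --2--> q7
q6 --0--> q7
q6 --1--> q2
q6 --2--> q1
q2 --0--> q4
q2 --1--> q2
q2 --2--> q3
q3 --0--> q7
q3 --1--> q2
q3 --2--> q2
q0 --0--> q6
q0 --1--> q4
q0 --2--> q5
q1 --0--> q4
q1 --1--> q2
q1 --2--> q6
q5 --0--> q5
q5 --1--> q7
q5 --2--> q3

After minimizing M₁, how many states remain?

Initial partition by acceptance: {q3,q4,q6,q7} | {q0,q1,q2,q5}.
Split {q3,q4,q6,q7} by δ(·,0) → {q3,q6} and {q4,q7}.
On input 0, block {q0,q1,q2,q5} splits into {q1,q2} and {q0} and {q5}.
On input 0, block {q4,q7} splits into {q4} and {q7}.
The partition is now stable with 6 blocks: {q3,q6} | {q1,q2} | {q4} | {q0} | {q5} | {q7}.

6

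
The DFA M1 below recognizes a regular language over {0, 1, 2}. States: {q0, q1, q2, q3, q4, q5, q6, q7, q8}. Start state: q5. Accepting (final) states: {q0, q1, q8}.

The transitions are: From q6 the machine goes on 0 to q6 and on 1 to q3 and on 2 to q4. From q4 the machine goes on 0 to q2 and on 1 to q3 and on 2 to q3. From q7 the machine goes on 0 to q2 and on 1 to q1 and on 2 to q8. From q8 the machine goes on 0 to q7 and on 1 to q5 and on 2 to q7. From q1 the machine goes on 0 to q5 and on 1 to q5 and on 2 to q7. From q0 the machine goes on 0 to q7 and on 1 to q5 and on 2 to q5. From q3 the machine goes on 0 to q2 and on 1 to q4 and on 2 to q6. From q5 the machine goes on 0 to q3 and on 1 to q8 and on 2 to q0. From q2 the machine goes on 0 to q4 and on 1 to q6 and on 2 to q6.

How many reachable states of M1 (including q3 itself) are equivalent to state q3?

Every state is reachable, so we keep all 9.
P0 = {q0,q1,q8} | {q2,q3,q4,q5,q6,q7}.
On input 1, block {q2,q3,q4,q5,q6,q7} splits into {q2,q3,q4,q6} and {q5,q7}.
Stable partition: {q0,q1,q8} | {q2,q3,q4,q6} | {q5,q7} — 3 equivalence classes.
The equivalence class containing q3 is {q2,q3,q4,q6}, of size 4.

4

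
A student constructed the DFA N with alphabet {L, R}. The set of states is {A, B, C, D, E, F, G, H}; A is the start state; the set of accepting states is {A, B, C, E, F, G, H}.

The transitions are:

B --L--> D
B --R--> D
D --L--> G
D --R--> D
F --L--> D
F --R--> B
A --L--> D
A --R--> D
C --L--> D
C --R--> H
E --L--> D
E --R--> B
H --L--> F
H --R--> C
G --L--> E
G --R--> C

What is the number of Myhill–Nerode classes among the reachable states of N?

Every state is reachable, so we keep all 8.
Initial partition by acceptance: {A,B,C,E,F,G,H} | {D}.
Split {A,B,C,E,F,G,H} by δ(·,L) → {A,B,C,E,F} and {G,H}.
Split {A,B,C,E,F} by δ(·,R) → {A,B} and {E,F} and {C}.
The partition is now stable with 5 blocks: {A,B} | {D} | {G,H} | {E,F} | {C}.

5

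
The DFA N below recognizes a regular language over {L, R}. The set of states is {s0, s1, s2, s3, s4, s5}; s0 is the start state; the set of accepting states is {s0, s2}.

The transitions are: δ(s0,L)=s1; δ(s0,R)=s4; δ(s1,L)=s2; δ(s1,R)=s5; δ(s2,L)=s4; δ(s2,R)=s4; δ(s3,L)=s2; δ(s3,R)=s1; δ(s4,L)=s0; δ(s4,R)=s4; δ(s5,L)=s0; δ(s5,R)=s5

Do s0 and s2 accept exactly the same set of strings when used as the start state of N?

Yes

First remove the unreachable states {s3}; 5 states remain.
Start with accepting vs non-accepting: {s0,s2} | {s1,s4,s5}.
The partition is now stable with 2 blocks: {s0,s2} | {s1,s4,s5}.
s0 and s2 lie in the same block of the stable partition, so they are equivalent — no string distinguishes them.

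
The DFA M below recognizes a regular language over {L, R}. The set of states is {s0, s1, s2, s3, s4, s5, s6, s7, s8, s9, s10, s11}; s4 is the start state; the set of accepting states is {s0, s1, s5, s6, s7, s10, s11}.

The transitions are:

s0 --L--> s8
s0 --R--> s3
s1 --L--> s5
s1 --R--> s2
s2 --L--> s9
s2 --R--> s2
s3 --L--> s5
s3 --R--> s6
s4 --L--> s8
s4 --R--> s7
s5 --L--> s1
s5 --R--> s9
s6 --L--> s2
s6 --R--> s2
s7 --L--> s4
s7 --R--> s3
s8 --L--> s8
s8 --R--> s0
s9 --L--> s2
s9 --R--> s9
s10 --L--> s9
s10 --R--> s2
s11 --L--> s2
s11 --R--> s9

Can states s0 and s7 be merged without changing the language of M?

Yes

First remove the unreachable states {s10,s11}; 10 states remain.
Initial partition by acceptance: {s0,s1,s5,s6,s7} | {s2,s3,s4,s8,s9}.
Split {s0,s1,s5,s6,s7} by δ(·,L) → {s0,s6,s7} and {s1,s5}.
Refine {s2,s3,s4,s8,s9} on symbol L: members go to different blocks, giving {s2,s4,s8,s9} and {s3}.
Split {s0,s6,s7} by δ(·,R) → {s0,s7} and {s6}.
On input R, block {s2,s4,s8,s9} splits into {s2,s9} and {s4,s8}.
Stable partition: {s0,s7} | {s2,s9} | {s1,s5} | {s3} | {s6} | {s4,s8} — 6 equivalence classes.
s0 and s7 lie in the same block of the stable partition, so they are equivalent — no string distinguishes them.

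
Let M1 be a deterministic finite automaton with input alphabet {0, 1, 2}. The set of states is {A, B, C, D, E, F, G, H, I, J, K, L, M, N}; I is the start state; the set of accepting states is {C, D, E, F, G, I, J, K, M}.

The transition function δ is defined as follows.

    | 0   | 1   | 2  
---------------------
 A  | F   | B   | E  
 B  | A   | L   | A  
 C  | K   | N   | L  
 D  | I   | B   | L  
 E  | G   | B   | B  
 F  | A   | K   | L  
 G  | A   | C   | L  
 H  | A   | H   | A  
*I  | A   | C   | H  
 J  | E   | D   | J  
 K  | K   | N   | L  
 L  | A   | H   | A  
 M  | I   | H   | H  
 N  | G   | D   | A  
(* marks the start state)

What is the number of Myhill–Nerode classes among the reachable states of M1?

States {J,M} cannot be reached from the start state, so discard them.
Initial partition by acceptance: {C,D,E,F,G,I,K} | {A,B,H,L,N}.
Split {C,D,E,F,G,I,K} by δ(·,0) → {C,D,E,K} and {F,G,I}.
On input 0, block {C,D,E,K} splits into {C,K} and {D,E}.
Split {A,B,H,L,N} by δ(·,0) → {B,H,L} and {A,N}.
Split {A,N} by δ(·,1) → {A} and {N}.
The partition is now stable with 6 blocks: {C,K} | {B,H,L} | {F,G,I} | {D,E} | {A} | {N}.

6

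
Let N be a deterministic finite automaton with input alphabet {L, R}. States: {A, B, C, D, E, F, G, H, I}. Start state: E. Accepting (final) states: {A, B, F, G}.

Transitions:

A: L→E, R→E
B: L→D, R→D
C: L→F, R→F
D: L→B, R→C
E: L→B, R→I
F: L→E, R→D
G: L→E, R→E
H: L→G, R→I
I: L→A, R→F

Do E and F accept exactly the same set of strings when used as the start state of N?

Reachable states from the start: {A,B,C,D,E,F,I}. Unreachable: {G,H} — drop them.
Start with accepting vs non-accepting: {A,B,F} | {C,D,E,I}.
Split {C,D,E,I} by δ(·,R) → {C,I} and {D,E}.
No further refinement is possible. Final partition (3 blocks): {A,B,F} | {C,I} | {D,E}.
E and F end up in different blocks, so they are distinguishable. For instance, the string 'ε' is accepted from only F.

No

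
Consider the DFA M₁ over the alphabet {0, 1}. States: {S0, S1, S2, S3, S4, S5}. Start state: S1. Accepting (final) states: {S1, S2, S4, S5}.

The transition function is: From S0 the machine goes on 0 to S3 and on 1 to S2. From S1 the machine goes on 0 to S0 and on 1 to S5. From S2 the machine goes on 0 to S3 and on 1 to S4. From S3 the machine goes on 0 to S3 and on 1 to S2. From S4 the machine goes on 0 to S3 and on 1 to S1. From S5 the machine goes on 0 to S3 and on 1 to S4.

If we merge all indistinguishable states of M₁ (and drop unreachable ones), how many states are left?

Every state is reachable, so we keep all 6.
Start with accepting vs non-accepting: {S1,S2,S4,S5} | {S0,S3}.
Stable partition: {S1,S2,S4,S5} | {S0,S3} — 2 equivalence classes.

2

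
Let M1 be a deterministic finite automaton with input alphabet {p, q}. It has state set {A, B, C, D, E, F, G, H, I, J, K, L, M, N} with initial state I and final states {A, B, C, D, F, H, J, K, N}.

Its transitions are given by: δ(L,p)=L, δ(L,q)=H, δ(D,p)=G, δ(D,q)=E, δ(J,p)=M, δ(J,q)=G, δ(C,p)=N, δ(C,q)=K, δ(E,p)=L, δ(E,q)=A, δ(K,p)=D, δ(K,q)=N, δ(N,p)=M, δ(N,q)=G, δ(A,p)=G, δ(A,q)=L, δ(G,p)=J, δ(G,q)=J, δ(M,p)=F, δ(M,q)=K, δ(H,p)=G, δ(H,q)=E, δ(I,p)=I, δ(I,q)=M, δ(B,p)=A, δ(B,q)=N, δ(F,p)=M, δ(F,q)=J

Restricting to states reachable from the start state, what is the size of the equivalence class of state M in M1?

1

Reachable states from the start: {A,D,E,F,G,H,I,J,K,L,M,N}. Unreachable: {B,C} — drop them.
P0 = {A,D,F,H,J,K,N} | {E,G,I,L,M}.
On input p, block {A,D,F,H,J,K,N} splits into {A,D,F,H,J,N} and {K}.
Split {A,D,F,H,J,N} by δ(·,q) → {A,D,H,J,N} and {F}.
Refine {E,G,I,L,M} on symbol p: members go to different blocks, giving {E,I,L} and {G} and {M}.
Split {A,D,H,J,N} by δ(·,p) → {A,D,H} and {J,N}.
On input q, block {E,I,L} splits into {E,L} and {I}.
The partition is now stable with 8 blocks: {A,D,H} | {E,L} | {K} | {F} | {G} | {M} | {J,N} | {I}.
State M belongs to the block {M}, which has 1 states.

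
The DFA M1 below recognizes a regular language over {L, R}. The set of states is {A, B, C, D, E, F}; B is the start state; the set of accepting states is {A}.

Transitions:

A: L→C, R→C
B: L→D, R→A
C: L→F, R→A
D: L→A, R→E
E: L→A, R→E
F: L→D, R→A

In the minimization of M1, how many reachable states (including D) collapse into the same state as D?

2

All states are reachable from the start state.
Initial partition by acceptance: {A} | {B,C,D,E,F}.
Refine {B,C,D,E,F} on symbol L: members go to different blocks, giving {B,C,F} and {D,E}.
Refine {B,C,F} on symbol L: members go to different blocks, giving {B,F} and {C}.
Stable partition: {A} | {B,F} | {D,E} | {C} — 4 equivalence classes.
State D belongs to the block {D,E}, which has 2 states.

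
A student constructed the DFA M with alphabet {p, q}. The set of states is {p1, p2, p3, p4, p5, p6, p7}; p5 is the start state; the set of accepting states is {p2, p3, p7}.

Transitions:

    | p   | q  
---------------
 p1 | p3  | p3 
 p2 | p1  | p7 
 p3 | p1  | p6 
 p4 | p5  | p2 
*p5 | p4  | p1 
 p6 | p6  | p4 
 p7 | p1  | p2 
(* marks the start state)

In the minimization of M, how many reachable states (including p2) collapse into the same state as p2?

2

Start with accepting vs non-accepting: {p2,p3,p7} | {p1,p4,p5,p6}.
Split {p2,p3,p7} by δ(·,q) → {p2,p7} and {p3}.
On input p, block {p1,p4,p5,p6} splits into {p4,p5,p6} and {p1}.
On input q, block {p4,p5,p6} splits into {p4} and {p5} and {p6}.
Stable partition: {p2,p7} | {p4} | {p3} | {p1} | {p5} | {p6} — 6 equivalence classes.
The equivalence class containing p2 is {p2,p7}, of size 2.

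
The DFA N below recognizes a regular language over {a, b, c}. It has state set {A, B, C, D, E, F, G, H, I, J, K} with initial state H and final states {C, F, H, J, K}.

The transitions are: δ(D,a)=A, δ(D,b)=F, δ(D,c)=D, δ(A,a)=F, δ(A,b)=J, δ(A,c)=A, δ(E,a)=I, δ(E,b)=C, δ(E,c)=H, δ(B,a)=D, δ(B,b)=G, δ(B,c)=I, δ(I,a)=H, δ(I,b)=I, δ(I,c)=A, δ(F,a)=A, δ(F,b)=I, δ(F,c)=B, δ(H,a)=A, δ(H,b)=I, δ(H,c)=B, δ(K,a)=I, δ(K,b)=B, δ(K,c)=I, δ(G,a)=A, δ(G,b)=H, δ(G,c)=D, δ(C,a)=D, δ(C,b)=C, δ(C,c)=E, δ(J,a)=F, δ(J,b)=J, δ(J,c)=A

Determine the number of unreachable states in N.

Starting at H and following transitions, the reachable set is {A, B, D, F, G, H, I, J}. That leaves C, E, K unreachable — 3 in total.

3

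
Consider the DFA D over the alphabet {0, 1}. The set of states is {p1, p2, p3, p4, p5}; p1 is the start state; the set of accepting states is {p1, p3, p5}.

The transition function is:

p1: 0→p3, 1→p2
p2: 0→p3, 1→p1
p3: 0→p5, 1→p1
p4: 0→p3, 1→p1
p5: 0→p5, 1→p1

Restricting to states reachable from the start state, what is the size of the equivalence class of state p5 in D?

States {p4} cannot be reached from the start state, so discard them.
Initial partition by acceptance: {p1,p3,p5} | {p2}.
Refine {p1,p3,p5} on symbol 1: members go to different blocks, giving {p3,p5} and {p1}.
No further refinement is possible. Final partition (3 blocks): {p3,p5} | {p2} | {p1}.
The equivalence class containing p5 is {p3,p5}, of size 2.

2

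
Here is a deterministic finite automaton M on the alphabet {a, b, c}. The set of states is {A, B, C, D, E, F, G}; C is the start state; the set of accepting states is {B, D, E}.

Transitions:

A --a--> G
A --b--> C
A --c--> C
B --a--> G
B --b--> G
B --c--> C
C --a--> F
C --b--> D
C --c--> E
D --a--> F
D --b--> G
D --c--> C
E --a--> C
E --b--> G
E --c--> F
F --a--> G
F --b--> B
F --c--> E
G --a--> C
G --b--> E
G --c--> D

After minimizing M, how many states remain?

2

Reachable states from the start: {B,C,D,E,F,G}. Unreachable: {A} — drop them.
P0 = {B,D,E} | {C,F,G}.
The partition is now stable with 2 blocks: {B,D,E} | {C,F,G}.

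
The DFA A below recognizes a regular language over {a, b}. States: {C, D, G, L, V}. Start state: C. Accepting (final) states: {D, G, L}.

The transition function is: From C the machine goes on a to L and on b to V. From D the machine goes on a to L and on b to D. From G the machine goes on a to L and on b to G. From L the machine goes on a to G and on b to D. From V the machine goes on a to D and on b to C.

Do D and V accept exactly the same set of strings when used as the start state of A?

No

Every state is reachable, so we keep all 5.
Initial partition by acceptance: {D,G,L} | {C,V}.
No further refinement is possible. Final partition (2 blocks): {D,G,L} | {C,V}.
D and V end up in different blocks, so they are distinguishable. For instance, the string 'ε' is accepted from only D.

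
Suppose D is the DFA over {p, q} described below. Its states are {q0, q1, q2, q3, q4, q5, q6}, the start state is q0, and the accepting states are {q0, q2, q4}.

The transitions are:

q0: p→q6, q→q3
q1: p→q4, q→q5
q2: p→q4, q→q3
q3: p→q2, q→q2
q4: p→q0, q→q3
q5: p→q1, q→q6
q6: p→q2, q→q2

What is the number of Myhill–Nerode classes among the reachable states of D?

First remove the unreachable states {q1,q5}; 5 states remain.
Initial partition by acceptance: {q0,q2,q4} | {q3,q6}.
Refine {q0,q2,q4} on symbol p: members go to different blocks, giving {q2,q4} and {q0}.
Refine {q2,q4} on symbol p: members go to different blocks, giving {q2} and {q4}.
Stable partition: {q2} | {q3,q6} | {q0} | {q4} — 4 equivalence classes.

4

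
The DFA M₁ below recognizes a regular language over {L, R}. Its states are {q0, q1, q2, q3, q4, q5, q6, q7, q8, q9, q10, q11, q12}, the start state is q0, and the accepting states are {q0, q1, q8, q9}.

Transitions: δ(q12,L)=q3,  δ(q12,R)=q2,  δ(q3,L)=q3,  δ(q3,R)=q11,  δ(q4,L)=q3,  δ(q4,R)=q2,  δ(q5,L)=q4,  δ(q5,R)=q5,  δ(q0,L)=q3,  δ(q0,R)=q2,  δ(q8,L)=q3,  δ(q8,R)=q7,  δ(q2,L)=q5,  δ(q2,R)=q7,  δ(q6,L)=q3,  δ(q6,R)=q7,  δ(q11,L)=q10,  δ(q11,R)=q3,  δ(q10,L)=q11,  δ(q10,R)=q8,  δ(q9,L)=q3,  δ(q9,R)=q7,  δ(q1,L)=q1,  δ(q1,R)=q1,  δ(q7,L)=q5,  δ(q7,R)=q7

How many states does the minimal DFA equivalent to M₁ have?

7

States {q1,q6,q9,q12} cannot be reached from the start state, so discard them.
P0 = {q0,q8} | {q2,q3,q4,q5,q7,q10,q11}.
On input R, block {q2,q3,q4,q5,q7,q10,q11} splits into {q2,q3,q4,q5,q7,q11} and {q10}.
Refine {q2,q3,q4,q5,q7,q11} on symbol L: members go to different blocks, giving {q2,q3,q4,q5,q7} and {q11}.
On input R, block {q2,q3,q4,q5,q7} splits into {q2,q4,q5,q7} and {q3}.
Split {q2,q4,q5,q7} by δ(·,L) → {q2,q5,q7} and {q4}.
On input L, block {q2,q5,q7} splits into {q2,q7} and {q5}.
The partition is now stable with 7 blocks: {q0,q8} | {q2,q7} | {q10} | {q11} | {q3} | {q4} | {q5}.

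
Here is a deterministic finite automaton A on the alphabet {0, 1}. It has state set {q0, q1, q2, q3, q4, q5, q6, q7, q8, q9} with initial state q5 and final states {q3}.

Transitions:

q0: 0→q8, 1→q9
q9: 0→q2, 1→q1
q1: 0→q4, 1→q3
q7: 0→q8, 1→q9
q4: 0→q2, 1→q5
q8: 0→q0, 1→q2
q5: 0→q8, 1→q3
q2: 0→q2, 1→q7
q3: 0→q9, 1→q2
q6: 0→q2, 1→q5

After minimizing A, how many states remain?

8

States {q6} cannot be reached from the start state, so discard them.
P0 = {q3} | {q0,q1,q2,q4,q5,q7,q8,q9}.
Split {q0,q1,q2,q4,q5,q7,q8,q9} by δ(·,1) → {q0,q2,q4,q7,q8,q9} and {q1,q5}.
Refine {q0,q2,q4,q7,q8,q9} on symbol 1: members go to different blocks, giving {q0,q2,q7,q8} and {q4,q9}.
Split {q0,q2,q7,q8} by δ(·,1) → {q0,q7} and {q2,q8}.
On input 0, block {q1,q5} splits into {q1} and {q5}.
On input 1, block {q4,q9} splits into {q4} and {q9}.
On input 0, block {q2,q8} splits into {q2} and {q8}.
The partition is now stable with 8 blocks: {q3} | {q0,q7} | {q1} | {q4} | {q2} | {q5} | {q9} | {q8}.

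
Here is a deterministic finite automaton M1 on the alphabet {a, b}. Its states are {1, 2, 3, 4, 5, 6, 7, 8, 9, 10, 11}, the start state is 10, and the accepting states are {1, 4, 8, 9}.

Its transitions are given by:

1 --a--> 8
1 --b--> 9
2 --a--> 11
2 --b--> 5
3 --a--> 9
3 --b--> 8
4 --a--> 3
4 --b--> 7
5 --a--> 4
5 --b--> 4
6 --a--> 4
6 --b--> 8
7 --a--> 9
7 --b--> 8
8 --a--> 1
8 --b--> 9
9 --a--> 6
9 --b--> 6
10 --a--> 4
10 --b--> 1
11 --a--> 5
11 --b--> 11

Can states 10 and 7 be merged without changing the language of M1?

Yes

Reachable states from the start: {1,3,4,6,7,8,9,10}. Unreachable: {2,5,11} — drop them.
Start with accepting vs non-accepting: {1,4,8,9} | {3,6,7,10}.
Split {1,4,8,9} by δ(·,a) → {1,8} and {4,9}.
No further refinement is possible. Final partition (3 blocks): {1,8} | {3,6,7,10} | {4,9}.
10 and 7 lie in the same block of the stable partition, so they are equivalent — no string distinguishes them.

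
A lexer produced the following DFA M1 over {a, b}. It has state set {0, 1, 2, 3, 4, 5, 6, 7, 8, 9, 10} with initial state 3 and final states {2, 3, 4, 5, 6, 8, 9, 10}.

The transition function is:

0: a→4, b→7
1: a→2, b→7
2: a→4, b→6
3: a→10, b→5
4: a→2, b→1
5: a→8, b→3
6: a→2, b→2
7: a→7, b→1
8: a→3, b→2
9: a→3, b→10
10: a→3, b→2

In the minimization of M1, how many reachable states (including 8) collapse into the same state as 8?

States {0,9} cannot be reached from the start state, so discard them.
P0 = {2,3,4,5,6,8,10} | {1,7}.
Refine {2,3,4,5,6,8,10} on symbol b: members go to different blocks, giving {2,3,5,6,8,10} and {4}.
Refine {2,3,5,6,8,10} on symbol a: members go to different blocks, giving {3,5,6,8,10} and {2}.
On input a, block {3,5,6,8,10} splits into {3,5,8,10} and {6}.
Refine {3,5,8,10} on symbol b: members go to different blocks, giving {3,5} and {8,10}.
On input a, block {1,7} splits into {1} and {7}.
Stable partition: {3,5} | {1} | {4} | {2} | {6} | {8,10} | {7} — 7 equivalence classes.
State 8 belongs to the block {8,10}, which has 2 states.

2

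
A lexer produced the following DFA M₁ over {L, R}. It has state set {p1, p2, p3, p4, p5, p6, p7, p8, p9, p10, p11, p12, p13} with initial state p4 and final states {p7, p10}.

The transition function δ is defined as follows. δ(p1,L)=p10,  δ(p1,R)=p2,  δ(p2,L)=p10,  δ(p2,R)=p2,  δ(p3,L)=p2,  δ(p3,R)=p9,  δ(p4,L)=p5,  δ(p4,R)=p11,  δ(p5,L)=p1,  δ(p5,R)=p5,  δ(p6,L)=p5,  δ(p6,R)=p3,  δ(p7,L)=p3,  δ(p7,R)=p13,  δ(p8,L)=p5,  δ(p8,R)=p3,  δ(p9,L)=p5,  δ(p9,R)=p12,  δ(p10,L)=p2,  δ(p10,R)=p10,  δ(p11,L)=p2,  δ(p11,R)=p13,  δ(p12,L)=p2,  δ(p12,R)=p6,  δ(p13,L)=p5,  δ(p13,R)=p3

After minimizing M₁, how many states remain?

5

States {p7,p8} cannot be reached from the start state, so discard them.
Initial partition by acceptance: {p10} | {p1,p2,p3,p4,p5,p6,p9,p11,p12,p13}.
Split {p1,p2,p3,p4,p5,p6,p9,p11,p12,p13} by δ(·,L) → {p3,p4,p5,p6,p9,p11,p12,p13} and {p1,p2}.
On input L, block {p3,p4,p5,p6,p9,p11,p12,p13} splits into {p3,p5,p11,p12} and {p4,p6,p9,p13}.
Split {p3,p5,p11,p12} by δ(·,R) → {p3,p11,p12} and {p5}.
Stable partition: {p10} | {p3,p11,p12} | {p1,p2} | {p4,p6,p9,p13} | {p5} — 5 equivalence classes.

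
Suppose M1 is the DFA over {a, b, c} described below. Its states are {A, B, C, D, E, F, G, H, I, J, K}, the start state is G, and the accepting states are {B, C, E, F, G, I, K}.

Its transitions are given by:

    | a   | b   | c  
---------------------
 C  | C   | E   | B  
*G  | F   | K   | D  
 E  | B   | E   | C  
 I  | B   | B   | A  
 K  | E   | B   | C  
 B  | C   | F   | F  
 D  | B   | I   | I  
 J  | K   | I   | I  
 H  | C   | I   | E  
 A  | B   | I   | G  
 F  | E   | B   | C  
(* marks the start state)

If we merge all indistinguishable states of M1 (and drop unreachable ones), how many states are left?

3

States {H,J} cannot be reached from the start state, so discard them.
Initial partition by acceptance: {B,C,E,F,G,I,K} | {A,D}.
On input c, block {B,C,E,F,G,I,K} splits into {B,C,E,F,K} and {G,I}.
The partition is now stable with 3 blocks: {B,C,E,F,K} | {A,D} | {G,I}.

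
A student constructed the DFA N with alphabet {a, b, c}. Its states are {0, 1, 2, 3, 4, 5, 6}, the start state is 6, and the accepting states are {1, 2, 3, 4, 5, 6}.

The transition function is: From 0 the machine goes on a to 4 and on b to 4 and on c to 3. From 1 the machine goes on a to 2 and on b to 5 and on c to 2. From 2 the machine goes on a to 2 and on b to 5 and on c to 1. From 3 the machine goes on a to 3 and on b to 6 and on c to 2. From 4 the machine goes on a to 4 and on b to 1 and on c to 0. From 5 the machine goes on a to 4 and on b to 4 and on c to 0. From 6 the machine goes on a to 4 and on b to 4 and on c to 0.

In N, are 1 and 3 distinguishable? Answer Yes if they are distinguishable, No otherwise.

All states are reachable from the start state.
Initial partition by acceptance: {1,2,3,4,5,6} | {0}.
Split {1,2,3,4,5,6} by δ(·,c) → {1,2,3} and {4,5,6}.
Refine {4,5,6} on symbol b: members go to different blocks, giving {5,6} and {4}.
No further refinement is possible. Final partition (4 blocks): {1,2,3} | {0} | {5,6} | {4}.
1 and 3 lie in the same block of the stable partition, so they are equivalent — no string distinguishes them.

No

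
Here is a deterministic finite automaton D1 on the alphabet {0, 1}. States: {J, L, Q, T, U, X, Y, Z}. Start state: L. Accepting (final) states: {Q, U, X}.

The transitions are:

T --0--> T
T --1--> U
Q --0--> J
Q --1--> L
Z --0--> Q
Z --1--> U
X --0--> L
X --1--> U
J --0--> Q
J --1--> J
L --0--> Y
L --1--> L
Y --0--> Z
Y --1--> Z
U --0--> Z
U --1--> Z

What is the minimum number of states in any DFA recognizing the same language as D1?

First remove the unreachable states {T,X}; 6 states remain.
Start with accepting vs non-accepting: {Q,U} | {J,L,Y,Z}.
On input 0, block {J,L,Y,Z} splits into {J,Z} and {L,Y}.
Split {Q,U} by δ(·,1) → {Q} and {U}.
Refine {J,Z} on symbol 1: members go to different blocks, giving {Z} and {J}.
Split {L,Y} by δ(·,0) → {Y} and {L}.
The partition is now stable with 6 blocks: {Q} | {Z} | {Y} | {U} | {J} | {L}.

6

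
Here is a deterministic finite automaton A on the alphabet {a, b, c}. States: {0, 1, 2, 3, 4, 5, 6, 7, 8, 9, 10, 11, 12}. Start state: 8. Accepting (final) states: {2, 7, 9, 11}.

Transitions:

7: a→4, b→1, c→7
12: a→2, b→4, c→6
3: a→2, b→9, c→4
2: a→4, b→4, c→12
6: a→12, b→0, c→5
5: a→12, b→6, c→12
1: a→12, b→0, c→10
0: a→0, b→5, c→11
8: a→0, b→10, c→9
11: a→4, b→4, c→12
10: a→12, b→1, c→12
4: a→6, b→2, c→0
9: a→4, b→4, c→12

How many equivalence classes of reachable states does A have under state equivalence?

6

States {3,7} cannot be reached from the start state, so discard them.
Initial partition by acceptance: {2,9,11} | {0,1,4,5,6,8,10,12}.
On input a, block {0,1,4,5,6,8,10,12} splits into {0,1,4,5,6,8,10} and {12}.
Refine {0,1,4,5,6,8,10} on symbol a: members go to different blocks, giving {1,5,6,10} and {0,4,8}.
On input b, block {1,5,6,10} splits into {1,6} and {5,10}.
Refine {0,4,8} on symbol a: members go to different blocks, giving {0,8} and {4}.
No further refinement is possible. Final partition (6 blocks): {2,9,11} | {1,6} | {12} | {0,8} | {5,10} | {4}.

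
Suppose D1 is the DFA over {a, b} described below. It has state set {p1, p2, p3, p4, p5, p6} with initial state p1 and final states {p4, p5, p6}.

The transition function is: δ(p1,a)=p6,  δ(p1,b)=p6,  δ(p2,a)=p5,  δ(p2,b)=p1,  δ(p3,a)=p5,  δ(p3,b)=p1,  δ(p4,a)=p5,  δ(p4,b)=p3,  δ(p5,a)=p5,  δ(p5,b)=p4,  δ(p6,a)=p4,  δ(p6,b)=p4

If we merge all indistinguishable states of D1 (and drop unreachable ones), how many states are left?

First remove the unreachable states {p2}; 5 states remain.
Initial partition by acceptance: {p4,p5,p6} | {p1,p3}.
Refine {p4,p5,p6} on symbol b: members go to different blocks, giving {p5,p6} and {p4}.
Split {p5,p6} by δ(·,a) → {p5} and {p6}.
Refine {p1,p3} on symbol a: members go to different blocks, giving {p1} and {p3}.
The partition is now stable with 5 blocks: {p5} | {p1} | {p4} | {p6} | {p3}.

5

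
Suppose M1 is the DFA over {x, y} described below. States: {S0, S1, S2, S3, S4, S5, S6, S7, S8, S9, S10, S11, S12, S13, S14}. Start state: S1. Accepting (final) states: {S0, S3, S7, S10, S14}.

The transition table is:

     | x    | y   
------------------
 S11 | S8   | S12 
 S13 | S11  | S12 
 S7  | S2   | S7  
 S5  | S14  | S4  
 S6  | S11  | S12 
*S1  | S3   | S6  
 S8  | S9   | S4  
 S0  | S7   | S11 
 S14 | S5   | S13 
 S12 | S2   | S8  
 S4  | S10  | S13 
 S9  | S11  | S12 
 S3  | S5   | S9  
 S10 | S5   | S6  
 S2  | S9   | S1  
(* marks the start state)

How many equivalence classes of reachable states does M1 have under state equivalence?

First remove the unreachable states {S0,S7}; 13 states remain.
Initial partition by acceptance: {S3,S10,S14} | {S1,S2,S4,S5,S6,S8,S9,S11,S12,S13}.
Refine {S1,S2,S4,S5,S6,S8,S9,S11,S12,S13} on symbol x: members go to different blocks, giving {S2,S6,S8,S9,S11,S12,S13} and {S1,S4,S5}.
Refine {S2,S6,S8,S9,S11,S12,S13} on symbol y: members go to different blocks, giving {S6,S9,S11,S12,S13} and {S2,S8}.
On input x, block {S6,S9,S11,S12,S13} splits into {S6,S9,S13} and {S11,S12}.
On input y, block {S1,S4,S5} splits into {S1,S4} and {S5}.
On input y, block {S11,S12} splits into {S11} and {S12}.
The partition is now stable with 7 blocks: {S3,S10,S14} | {S6,S9,S13} | {S1,S4} | {S2,S8} | {S11} | {S5} | {S12}.

7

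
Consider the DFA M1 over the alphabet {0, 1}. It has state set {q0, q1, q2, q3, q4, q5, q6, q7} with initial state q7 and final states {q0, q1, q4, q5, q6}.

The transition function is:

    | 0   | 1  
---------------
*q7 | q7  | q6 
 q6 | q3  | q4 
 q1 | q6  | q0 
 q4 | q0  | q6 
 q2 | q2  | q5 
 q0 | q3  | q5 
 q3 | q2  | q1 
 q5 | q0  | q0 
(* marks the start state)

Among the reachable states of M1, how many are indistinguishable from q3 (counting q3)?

Initial partition by acceptance: {q0,q1,q4,q5,q6} | {q2,q3,q7}.
Refine {q0,q1,q4,q5,q6} on symbol 0: members go to different blocks, giving {q1,q4,q5} and {q0,q6}.
Split {q2,q3,q7} by δ(·,1) → {q2,q3} and {q7}.
No further refinement is possible. Final partition (4 blocks): {q1,q4,q5} | {q2,q3} | {q0,q6} | {q7}.
State q3 belongs to the block {q2,q3}, which has 2 states.

2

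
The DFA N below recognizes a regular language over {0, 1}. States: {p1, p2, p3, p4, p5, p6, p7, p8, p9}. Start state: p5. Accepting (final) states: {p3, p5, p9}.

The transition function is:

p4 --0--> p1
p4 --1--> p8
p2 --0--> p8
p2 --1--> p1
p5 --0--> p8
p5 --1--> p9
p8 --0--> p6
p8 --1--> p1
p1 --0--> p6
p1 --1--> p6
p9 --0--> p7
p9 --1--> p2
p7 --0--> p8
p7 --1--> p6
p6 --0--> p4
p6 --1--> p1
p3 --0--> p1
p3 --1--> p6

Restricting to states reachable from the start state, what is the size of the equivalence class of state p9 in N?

1

States {p3} cannot be reached from the start state, so discard them.
Start with accepting vs non-accepting: {p5,p9} | {p1,p2,p4,p6,p7,p8}.
Split {p5,p9} by δ(·,1) → {p5} and {p9}.
Stable partition: {p5} | {p1,p2,p4,p6,p7,p8} | {p9} — 3 equivalence classes.
State p9 belongs to the block {p9}, which has 1 states.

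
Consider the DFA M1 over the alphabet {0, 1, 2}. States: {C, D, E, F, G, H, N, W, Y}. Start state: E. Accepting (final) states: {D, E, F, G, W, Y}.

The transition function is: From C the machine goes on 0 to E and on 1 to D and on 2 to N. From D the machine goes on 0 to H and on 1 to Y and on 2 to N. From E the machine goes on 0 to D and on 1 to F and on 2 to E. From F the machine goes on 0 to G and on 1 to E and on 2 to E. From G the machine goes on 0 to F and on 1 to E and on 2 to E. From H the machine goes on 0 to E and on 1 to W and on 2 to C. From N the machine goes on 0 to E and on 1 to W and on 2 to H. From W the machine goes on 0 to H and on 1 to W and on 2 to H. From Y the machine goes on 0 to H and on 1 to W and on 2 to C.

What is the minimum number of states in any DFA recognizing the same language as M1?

4

All states are reachable from the start state.
Initial partition by acceptance: {D,E,F,G,W,Y} | {C,H,N}.
On input 0, block {D,E,F,G,W,Y} splits into {E,F,G} and {D,W,Y}.
Refine {E,F,G} on symbol 0: members go to different blocks, giving {F,G} and {E}.
No further refinement is possible. Final partition (4 blocks): {F,G} | {C,H,N} | {D,W,Y} | {E}.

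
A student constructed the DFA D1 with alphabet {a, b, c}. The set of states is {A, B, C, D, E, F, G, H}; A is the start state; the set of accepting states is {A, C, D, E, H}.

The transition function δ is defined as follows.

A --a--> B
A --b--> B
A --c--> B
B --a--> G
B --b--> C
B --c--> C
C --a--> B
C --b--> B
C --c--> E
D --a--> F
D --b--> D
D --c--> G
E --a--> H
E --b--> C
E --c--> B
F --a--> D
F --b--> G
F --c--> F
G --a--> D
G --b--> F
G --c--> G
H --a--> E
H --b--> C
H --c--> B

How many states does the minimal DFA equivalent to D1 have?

Every state is reachable, so we keep all 8.
Initial partition by acceptance: {A,C,D,E,H} | {B,F,G}.
Split {A,C,D,E,H} by δ(·,a) → {A,C,D} and {E,H}.
Split {A,C,D} by δ(·,b) → {A,C} and {D}.
On input c, block {A,C} splits into {A} and {C}.
Split {B,F,G} by δ(·,a) → {F,G} and {B}.
No further refinement is possible. Final partition (6 blocks): {A} | {F,G} | {E,H} | {D} | {C} | {B}.

6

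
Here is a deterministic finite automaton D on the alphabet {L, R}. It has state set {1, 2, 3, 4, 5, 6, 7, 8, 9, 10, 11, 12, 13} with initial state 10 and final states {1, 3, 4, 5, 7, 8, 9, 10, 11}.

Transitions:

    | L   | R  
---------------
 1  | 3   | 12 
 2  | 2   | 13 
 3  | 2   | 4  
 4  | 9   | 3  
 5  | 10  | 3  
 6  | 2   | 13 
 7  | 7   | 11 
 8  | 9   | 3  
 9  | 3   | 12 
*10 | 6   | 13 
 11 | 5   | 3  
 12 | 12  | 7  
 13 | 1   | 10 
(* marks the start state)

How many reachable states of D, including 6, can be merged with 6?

Reachable states from the start: {1,2,3,4,5,6,7,9,10,11,12,13}. Unreachable: {8} — drop them.
Initial partition by acceptance: {1,3,4,5,7,9,10,11} | {2,6,12,13}.
Split {1,3,4,5,7,9,10,11} by δ(·,L) → {1,4,5,7,9,11} and {3,10}.
Refine {1,4,5,7,9,11} on symbol L: members go to different blocks, giving {1,5,9} and {4,7,11}.
Split {1,5,9} by δ(·,R) → {1,9} and {5}.
Split {2,6,12,13} by δ(·,L) → {2,6,12} and {13}.
On input R, block {2,6,12} splits into {2,6} and {12}.
Split {3,10} by δ(·,R) → {3} and {10}.
Split {4,7,11} by δ(·,L) → {4} and {7} and {11}.
The partition is now stable with 10 blocks: {1,9} | {2,6} | {3} | {4} | {5} | {13} | {12} | {10} | {7} | {11}.
The equivalence class containing 6 is {2,6}, of size 2.

2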